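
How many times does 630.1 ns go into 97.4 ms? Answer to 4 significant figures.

(97.4e-3) / (630.1e-9) = 0.15458e6

154600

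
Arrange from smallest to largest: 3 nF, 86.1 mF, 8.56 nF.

3 nF = 0.000000003 F
86.1 mF = 0.0861 F
8.56 nF = 0.00000000856 F

3 nF < 8.56 nF < 86.1 mF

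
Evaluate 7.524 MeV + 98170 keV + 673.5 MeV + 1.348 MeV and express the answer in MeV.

780.542 MeV

In MeV:
  7.524 MeV → 7.524
  98170 keV = 98170 × 10^-3 MeV = 98.17
  673.5 MeV → 673.5
  1.348 MeV → 1.348
Sum: 7.524 + 98.17 + 673.5 + 1.348 = 780.542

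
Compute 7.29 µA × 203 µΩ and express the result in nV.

7.29 × 10⁻⁶ × 203 × 10⁻⁶ = 1479.87 × 10⁻¹² V

1.47987 nV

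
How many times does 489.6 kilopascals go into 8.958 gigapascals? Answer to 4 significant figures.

(8.958 × 10^9) / (489.6 × 10^3) = 0.018297 × 10^6

18300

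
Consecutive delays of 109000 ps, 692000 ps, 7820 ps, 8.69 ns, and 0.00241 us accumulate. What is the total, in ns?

In ns:
  109000 ps = 109000e-3 ns = 109
  692000 ps = 692000e-3 ns = 692
  7820 ps = 7820e-3 ns = 7.82
  8.69 ns → 8.69
  0.00241 us = 0.00241e3 ns = 2.41
Sum: 109 + 692 + 7.82 + 8.69 + 2.41 = 819.92

819.92 ns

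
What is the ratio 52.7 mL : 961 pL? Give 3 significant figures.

(52.7 × 10⁻³) / (961 × 10⁻¹²) = 0.05484 × 10⁹

54800000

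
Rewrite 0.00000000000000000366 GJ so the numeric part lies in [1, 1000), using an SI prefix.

= 3.66 × 10⁻⁹ J; 10⁻⁹ is nano.

3.66 nJ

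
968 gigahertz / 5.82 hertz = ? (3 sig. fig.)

166000000000

(968 × 10^9) / (5.82) = 166.3 × 10^9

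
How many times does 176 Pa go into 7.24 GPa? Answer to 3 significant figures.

41100000

(7.24e9) / (176) = 0.04114e9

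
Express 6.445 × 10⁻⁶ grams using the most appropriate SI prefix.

6.445 micrograms

= 6.445 × 10⁻⁶ grams; 10⁻⁶ is micro.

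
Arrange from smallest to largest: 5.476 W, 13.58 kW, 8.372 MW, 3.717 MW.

5.476 W = 5.476 W
13.58 kW = 13580 W
8.372 MW = 8372000 W
3.717 MW = 3717000 W

5.476 W < 13.58 kW < 3.717 MW < 8.372 MW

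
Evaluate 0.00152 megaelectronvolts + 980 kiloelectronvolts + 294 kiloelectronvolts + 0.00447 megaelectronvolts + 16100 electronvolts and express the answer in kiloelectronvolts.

1296.09 kiloelectronvolts

In kiloelectronvolts:
  0.00152 megaelectronvolts = 0.00152e3 kiloelectronvolts = 1.52
  980 kiloelectronvolts → 980
  294 kiloelectronvolts → 294
  0.00447 megaelectronvolts = 0.00447e3 kiloelectronvolts = 4.47
  16100 electronvolts = 16100e-3 kiloelectronvolts = 16.1
Sum: 1.52 + 980 + 294 + 4.47 + 16.1 = 1296.09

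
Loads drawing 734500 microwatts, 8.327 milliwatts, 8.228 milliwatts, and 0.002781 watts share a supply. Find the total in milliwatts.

753.836 milliwatts

In milliwatts:
  734500 microwatts = 734500 × 10^-3 milliwatts = 734.5
  8.327 milliwatts → 8.327
  8.228 milliwatts → 8.228
  0.002781 watts = 0.002781 × 10^3 milliwatts = 2.781
Sum: 734.5 + 8.327 + 8.228 + 2.781 = 753.836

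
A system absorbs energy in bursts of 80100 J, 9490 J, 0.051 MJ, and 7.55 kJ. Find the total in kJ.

In kJ:
  80100 J = 80100 × 10⁻³ kJ = 80.1
  9490 J = 9490 × 10⁻³ kJ = 9.49
  0.051 MJ = 0.051 × 10³ kJ = 51
  7.55 kJ → 7.55
Sum: 80.1 + 9.49 + 51 + 7.55 = 148.14

148.14 kJ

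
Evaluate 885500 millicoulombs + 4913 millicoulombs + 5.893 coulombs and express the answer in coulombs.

896.306 coulombs

In coulombs:
  885500 millicoulombs = 885500 × 10^-3 coulombs = 885.5
  4913 millicoulombs = 4913 × 10^-3 coulombs = 4.913
  5.893 coulombs → 5.893
Sum: 885.5 + 4.913 + 5.893 = 896.306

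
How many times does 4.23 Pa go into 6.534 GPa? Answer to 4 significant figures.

1545000000

(6.534 × 10^9) / (4.23) = 1.5447 × 10^9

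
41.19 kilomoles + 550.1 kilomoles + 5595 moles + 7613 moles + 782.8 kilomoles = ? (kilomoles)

In kilomoles:
  41.19 kilomoles → 41.19
  550.1 kilomoles → 550.1
  5595 moles = 5595 × 10⁻³ kilomoles = 5.595
  7613 moles = 7613 × 10⁻³ kilomoles = 7.613
  782.8 kilomoles → 782.8
Sum: 41.19 + 550.1 + 5.595 + 7.613 + 782.8 = 1387.298

1387.298 kilomoles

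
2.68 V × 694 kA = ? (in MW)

1.85992 MW

2.68 × 694 × 10^3 = 1859.92 × 10^3 W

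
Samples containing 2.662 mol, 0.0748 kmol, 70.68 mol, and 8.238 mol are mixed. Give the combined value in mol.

156.38 mol

In mol:
  2.662 mol → 2.662
  0.0748 kmol = 0.0748e3 mol = 74.8
  70.68 mol → 70.68
  8.238 mol → 8.238
Sum: 2.662 + 74.8 + 70.68 + 8.238 = 156.38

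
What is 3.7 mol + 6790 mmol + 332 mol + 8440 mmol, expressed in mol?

In mol:
  3.7 mol → 3.7
  6790 mmol = 6790 × 10⁻³ mol = 6.79
  332 mol → 332
  8440 mmol = 8440 × 10⁻³ mol = 8.44
Sum: 3.7 + 6.79 + 332 + 8.44 = 350.93

350.93 mol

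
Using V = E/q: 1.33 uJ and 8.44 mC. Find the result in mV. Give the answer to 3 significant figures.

0.158 mV

(1.33e-6) / (8.44e-3) = 0.15758e-3 V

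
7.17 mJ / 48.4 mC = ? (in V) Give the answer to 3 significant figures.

0.148 V

(7.17e-3) / (48.4e-3) = 0.14814 V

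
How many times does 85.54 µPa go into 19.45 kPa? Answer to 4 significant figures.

(19.45e3) / (85.54e-6) = 0.22738e9

227400000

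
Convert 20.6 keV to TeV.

0.0000000206 TeV

kilo = 10³, tera = 10¹²; factor is 10⁻⁹.
20.6 × 10⁻⁹ = 0.0000000206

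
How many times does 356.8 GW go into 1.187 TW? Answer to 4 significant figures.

3.327

(1.187 × 10^12) / (356.8 × 10^9) = 0.0033268 × 10^3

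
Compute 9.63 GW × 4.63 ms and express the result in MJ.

9.63e9 × 4.63e-3 = 44.5869e6 J

44.5869 MJ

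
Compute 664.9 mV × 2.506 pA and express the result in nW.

664.9 × 10⁻³ × 2.506 × 10⁻¹² = 1666.2394 × 10⁻¹⁵ W

0.0016662394 nW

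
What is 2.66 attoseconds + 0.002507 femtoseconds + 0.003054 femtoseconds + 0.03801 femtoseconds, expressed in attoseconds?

In attoseconds:
  2.66 attoseconds → 2.66
  0.002507 femtoseconds = 0.002507e3 attoseconds = 2.507
  0.003054 femtoseconds = 0.003054e3 attoseconds = 3.054
  0.03801 femtoseconds = 0.03801e3 attoseconds = 38.01
Sum: 2.66 + 2.507 + 3.054 + 38.01 = 46.231

46.231 attoseconds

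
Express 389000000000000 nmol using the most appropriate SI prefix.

389 kmol

= 389 × 10³ mol; 10³ is kilo.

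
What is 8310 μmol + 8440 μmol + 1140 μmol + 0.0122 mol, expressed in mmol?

30.09 mmol

In mmol:
  8310 μmol = 8310 × 10⁻³ mmol = 8.31
  8440 μmol = 8440 × 10⁻³ mmol = 8.44
  1140 μmol = 1140 × 10⁻³ mmol = 1.14
  0.0122 mol = 0.0122 × 10³ mmol = 12.2
Sum: 8.31 + 8.44 + 1.14 + 12.2 = 30.09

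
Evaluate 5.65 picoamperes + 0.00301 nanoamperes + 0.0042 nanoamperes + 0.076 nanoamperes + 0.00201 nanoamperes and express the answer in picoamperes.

90.87 picoamperes

In picoamperes:
  5.65 picoamperes → 5.65
  0.00301 nanoamperes = 0.00301 × 10³ picoamperes = 3.01
  0.0042 nanoamperes = 0.0042 × 10³ picoamperes = 4.2
  0.076 nanoamperes = 0.076 × 10³ picoamperes = 76
  0.00201 nanoamperes = 0.00201 × 10³ picoamperes = 2.01
Sum: 5.65 + 3.01 + 4.2 + 76 + 2.01 = 90.87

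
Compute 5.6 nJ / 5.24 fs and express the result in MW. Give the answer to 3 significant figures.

1.07 MW

(5.6 × 10^-9) / (5.24 × 10^-15) = 1.0687 × 10^6 W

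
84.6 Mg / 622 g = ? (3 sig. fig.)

(84.6 × 10^6) / (622) = 0.136 × 10^6

136000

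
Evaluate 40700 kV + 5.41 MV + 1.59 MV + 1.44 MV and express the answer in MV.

In MV:
  40700 kV = 40700 × 10⁻³ MV = 40.7
  5.41 MV → 5.41
  1.59 MV → 1.59
  1.44 MV → 1.44
Sum: 40.7 + 5.41 + 1.59 + 1.44 = 49.14

49.14 MV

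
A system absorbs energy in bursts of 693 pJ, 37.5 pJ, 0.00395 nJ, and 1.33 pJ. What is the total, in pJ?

In pJ:
  693 pJ → 693
  37.5 pJ → 37.5
  0.00395 nJ = 0.00395 × 10^3 pJ = 3.95
  1.33 pJ → 1.33
Sum: 693 + 37.5 + 3.95 + 1.33 = 735.78

735.78 pJ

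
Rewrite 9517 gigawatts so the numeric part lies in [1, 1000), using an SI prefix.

9.517 terawatts

= 9.517 × 10^12 watts; 10^12 is tera.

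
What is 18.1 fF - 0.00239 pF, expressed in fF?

15.71 fF

In fF:
  18.1 fF → 18.1
  0.00239 pF = 0.00239 × 10^3 fF = 2.39
Difference: 18.1 - 2.39 = 15.71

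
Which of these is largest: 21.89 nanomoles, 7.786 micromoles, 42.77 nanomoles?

21.89 nanomoles = 0.00000002189 moles
7.786 micromoles = 0.000007786 moles
42.77 nanomoles = 0.00000004277 moles

7.786 micromoles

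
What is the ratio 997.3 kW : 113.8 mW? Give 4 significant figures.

8764000

(997.3 × 10³) / (113.8 × 10⁻³) = 8.7636 × 10⁶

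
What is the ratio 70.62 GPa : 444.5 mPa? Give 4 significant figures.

(70.62 × 10⁹) / (444.5 × 10⁻³) = 0.15888 × 10¹²

158900000000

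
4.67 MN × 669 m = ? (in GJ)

3.12423 GJ

4.67 × 10^6 × 669 = 3124.23 × 10^6 J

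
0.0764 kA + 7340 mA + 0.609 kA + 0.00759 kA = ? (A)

700.33 A

In A:
  0.0764 kA = 0.0764 × 10³ A = 76.4
  7340 mA = 7340 × 10⁻³ A = 7.34
  0.609 kA = 0.609 × 10³ A = 609
  0.00759 kA = 0.00759 × 10³ A = 7.59
Sum: 76.4 + 7.34 + 609 + 7.59 = 700.33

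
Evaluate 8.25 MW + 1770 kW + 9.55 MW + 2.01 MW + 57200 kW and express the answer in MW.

78.78 MW

In MW:
  8.25 MW → 8.25
  1770 kW = 1770 × 10^-3 MW = 1.77
  9.55 MW → 9.55
  2.01 MW → 2.01
  57200 kW = 57200 × 10^-3 MW = 57.2
Sum: 8.25 + 1.77 + 9.55 + 2.01 + 57.2 = 78.78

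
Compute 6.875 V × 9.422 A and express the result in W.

6.875 × 9.422 = 64.77625 W

64.77625 W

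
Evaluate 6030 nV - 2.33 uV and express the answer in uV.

3.7 uV

In uV:
  6030 nV = 6030e-3 uV = 6.03
  2.33 uV → 2.33
Difference: 6.03 - 2.33 = 3.7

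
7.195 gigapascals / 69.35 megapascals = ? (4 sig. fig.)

(7.195 × 10^9) / (69.35 × 10^6) = 0.10375 × 10^3

103.7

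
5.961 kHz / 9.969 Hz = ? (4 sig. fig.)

(5.961 × 10^3) / (9.969) = 0.59795 × 10^3

598.0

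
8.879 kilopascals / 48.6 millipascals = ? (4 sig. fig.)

182700

(8.879 × 10^3) / (48.6 × 10^-3) = 0.1827 × 10^6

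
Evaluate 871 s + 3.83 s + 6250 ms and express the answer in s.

In s:
  871 s → 871
  3.83 s → 3.83
  6250 ms = 6250e-3 s = 6.25
Sum: 871 + 3.83 + 6.25 = 881.08

881.08 s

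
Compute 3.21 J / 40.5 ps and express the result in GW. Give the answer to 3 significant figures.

79.3 GW

(3.21) / (40.5 × 10⁻¹²) = 0.079259 × 10¹² W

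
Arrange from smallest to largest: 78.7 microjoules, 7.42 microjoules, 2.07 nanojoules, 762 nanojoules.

2.07 nanojoules < 762 nanojoules < 7.42 microjoules < 78.7 microjoules

78.7 microjoules = 0.0000787 joules
7.42 microjoules = 0.00000742 joules
2.07 nanojoules = 0.00000000207 joules
762 nanojoules = 0.000000762 joules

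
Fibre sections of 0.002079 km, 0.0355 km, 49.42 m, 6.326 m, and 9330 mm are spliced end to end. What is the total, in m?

102.655 m

In m:
  0.002079 km = 0.002079 × 10^3 m = 2.079
  0.0355 km = 0.0355 × 10^3 m = 35.5
  49.42 m → 49.42
  6.326 m → 6.326
  9330 mm = 9330 × 10^-3 m = 9.33
Sum: 2.079 + 35.5 + 49.42 + 6.326 + 9.33 = 102.655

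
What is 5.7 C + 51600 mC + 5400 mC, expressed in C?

In C:
  5.7 C → 5.7
  51600 mC = 51600 × 10^-3 C = 51.6
  5400 mC = 5400 × 10^-3 C = 5.4
Sum: 5.7 + 51.6 + 5.4 = 62.7

62.7 C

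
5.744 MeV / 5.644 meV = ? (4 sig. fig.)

(5.744 × 10^6) / (5.644 × 10^-3) = 1.0177 × 10^9

1018000000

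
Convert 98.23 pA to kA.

pico = 10⁻¹², kilo = 10³; factor is 10⁻¹⁵.
98.23 × 10⁻¹⁵ = 0.00000000000009823

0.00000000000009823 kA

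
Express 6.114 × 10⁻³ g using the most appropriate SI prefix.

6.114 mg

= 6.114 × 10⁻³ g; 10⁻³ is milli.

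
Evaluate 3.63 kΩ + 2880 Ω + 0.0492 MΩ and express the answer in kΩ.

55.71 kΩ

In kΩ:
  3.63 kΩ → 3.63
  2880 Ω = 2880 × 10^-3 kΩ = 2.88
  0.0492 MΩ = 0.0492 × 10^3 kΩ = 49.2
Sum: 3.63 + 2.88 + 49.2 = 55.71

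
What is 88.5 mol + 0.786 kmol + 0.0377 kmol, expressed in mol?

In mol:
  88.5 mol → 88.5
  0.786 kmol = 0.786 × 10^3 mol = 786
  0.0377 kmol = 0.0377 × 10^3 mol = 37.7
Sum: 88.5 + 786 + 37.7 = 912.2

912.2 mol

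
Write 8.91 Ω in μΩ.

8910000 μΩ

(no prefix) = 1e0, micro = 1e-6; factor is 1e6.
8.91 × 1e6 = 8910000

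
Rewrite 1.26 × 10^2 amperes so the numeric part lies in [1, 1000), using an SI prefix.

126 amperes

= 126 amperes; mantissa already in [1, 1000).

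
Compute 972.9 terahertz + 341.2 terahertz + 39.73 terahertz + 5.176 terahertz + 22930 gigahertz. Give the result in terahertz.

In terahertz:
  972.9 terahertz → 972.9
  341.2 terahertz → 341.2
  39.73 terahertz → 39.73
  5.176 terahertz → 5.176
  22930 gigahertz = 22930 × 10⁻³ terahertz = 22.93
Sum: 972.9 + 341.2 + 39.73 + 5.176 + 22.93 = 1381.936

1381.936 terahertz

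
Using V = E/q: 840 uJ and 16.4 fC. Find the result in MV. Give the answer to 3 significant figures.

(840e-6) / (16.4e-15) = 51.22e9 V

51200 MV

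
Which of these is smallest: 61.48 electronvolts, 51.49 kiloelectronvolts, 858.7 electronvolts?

61.48 electronvolts = 61.48 electronvolts
51.49 kiloelectronvolts = 51490 electronvolts
858.7 electronvolts = 858.7 electronvolts

61.48 electronvolts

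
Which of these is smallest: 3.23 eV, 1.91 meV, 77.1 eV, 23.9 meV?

3.23 eV = 3.23 eV
1.91 meV = 0.00191 eV
77.1 eV = 77.1 eV
23.9 meV = 0.0239 eV

1.91 meV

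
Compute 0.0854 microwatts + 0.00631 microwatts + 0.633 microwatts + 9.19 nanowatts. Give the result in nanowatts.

733.9 nanowatts

In nanowatts:
  0.0854 microwatts = 0.0854 × 10³ nanowatts = 85.4
  0.00631 microwatts = 0.00631 × 10³ nanowatts = 6.31
  0.633 microwatts = 0.633 × 10³ nanowatts = 633
  9.19 nanowatts → 9.19
Sum: 85.4 + 6.31 + 633 + 9.19 = 733.9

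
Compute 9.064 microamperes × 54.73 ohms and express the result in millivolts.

0.49607272 millivolts

9.064 × 10⁻⁶ × 54.73 = 496.07272 × 10⁻⁶ V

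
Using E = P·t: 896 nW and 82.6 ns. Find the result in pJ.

0.0740096 pJ

896e-9 × 82.6e-9 = 74009.6e-18 J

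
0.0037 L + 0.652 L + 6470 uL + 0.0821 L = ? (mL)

In mL:
  0.0037 L = 0.0037 × 10^3 mL = 3.7
  0.652 L = 0.652 × 10^3 mL = 652
  6470 uL = 6470 × 10^-3 mL = 6.47
  0.0821 L = 0.0821 × 10^3 mL = 82.1
Sum: 3.7 + 652 + 6.47 + 82.1 = 744.27

744.27 mL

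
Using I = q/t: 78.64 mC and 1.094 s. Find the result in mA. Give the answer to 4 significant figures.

71.88 mA

(78.64 × 10⁻³) / (1.094) = 71.883 × 10⁻³ A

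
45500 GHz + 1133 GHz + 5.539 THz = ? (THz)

52.172 THz

In THz:
  45500 GHz = 45500 × 10⁻³ THz = 45.5
  1133 GHz = 1133 × 10⁻³ THz = 1.133
  5.539 THz → 5.539
Sum: 45.5 + 1.133 + 5.539 = 52.172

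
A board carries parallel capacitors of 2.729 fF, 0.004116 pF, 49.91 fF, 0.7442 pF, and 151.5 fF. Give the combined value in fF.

In fF:
  2.729 fF → 2.729
  0.004116 pF = 0.004116e3 fF = 4.116
  49.91 fF → 49.91
  0.7442 pF = 0.7442e3 fF = 744.2
  151.5 fF → 151.5
Sum: 2.729 + 4.116 + 49.91 + 744.2 + 151.5 = 952.455

952.455 fF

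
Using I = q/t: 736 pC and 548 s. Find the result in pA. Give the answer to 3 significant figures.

1.34 pA

(736 × 10⁻¹²) / (548) = 1.3431 × 10⁻¹² A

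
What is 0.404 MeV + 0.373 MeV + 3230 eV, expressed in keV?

In keV:
  0.404 MeV = 0.404 × 10^3 keV = 404
  0.373 MeV = 0.373 × 10^3 keV = 373
  3230 eV = 3230 × 10^-3 keV = 3.23
Sum: 404 + 373 + 3.23 = 780.23

780.23 keV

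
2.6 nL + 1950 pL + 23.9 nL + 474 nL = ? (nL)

In nL:
  2.6 nL → 2.6
  1950 pL = 1950 × 10^-3 nL = 1.95
  23.9 nL → 23.9
  474 nL → 474
Sum: 2.6 + 1.95 + 23.9 + 474 = 502.45

502.45 nL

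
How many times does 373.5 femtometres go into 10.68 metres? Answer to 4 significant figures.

28590000000000

(10.68) / (373.5e-15) = 0.028594e15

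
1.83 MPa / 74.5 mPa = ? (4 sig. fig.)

(1.83 × 10^6) / (74.5 × 10^-3) = 0.024564 × 10^9

24560000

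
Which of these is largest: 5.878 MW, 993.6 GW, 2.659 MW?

5.878 MW = 5878000 W
993.6 GW = 993600000000 W
2.659 MW = 2659000 W

993.6 GW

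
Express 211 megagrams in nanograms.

mega = 10⁶, nano = 10⁻⁹; factor is 10¹⁵.
211 × 10¹⁵ = 211000000000000000

211000000000000000 nanograms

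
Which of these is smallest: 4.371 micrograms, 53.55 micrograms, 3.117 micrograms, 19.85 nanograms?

4.371 micrograms = 0.000004371 grams
53.55 micrograms = 0.00005355 grams
3.117 micrograms = 0.000003117 grams
19.85 nanograms = 0.00000001985 grams

19.85 nanograms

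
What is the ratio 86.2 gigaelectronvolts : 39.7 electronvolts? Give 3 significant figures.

(86.2e9) / (39.7) = 2.171e9

2170000000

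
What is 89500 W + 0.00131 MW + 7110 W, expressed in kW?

In kW:
  89500 W = 89500 × 10⁻³ kW = 89.5
  0.00131 MW = 0.00131 × 10³ kW = 1.31
  7110 W = 7110 × 10⁻³ kW = 7.11
Sum: 89.5 + 1.31 + 7.11 = 97.92

97.92 kW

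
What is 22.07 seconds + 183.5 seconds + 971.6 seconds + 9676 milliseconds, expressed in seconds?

In seconds:
  22.07 seconds → 22.07
  183.5 seconds → 183.5
  971.6 seconds → 971.6
  9676 milliseconds = 9676 × 10⁻³ seconds = 9.676
Sum: 22.07 + 183.5 + 971.6 + 9.676 = 1186.846

1186.846 seconds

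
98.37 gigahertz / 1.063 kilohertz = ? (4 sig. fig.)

92540000

(98.37 × 10^9) / (1.063 × 10^3) = 92.54 × 10^6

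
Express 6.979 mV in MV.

milli = 10⁻³, mega = 10⁶; factor is 10⁻⁹.
6.979 × 10⁻⁹ = 0.000000006979

0.000000006979 MV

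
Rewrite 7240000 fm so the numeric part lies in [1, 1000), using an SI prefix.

7.24 nm

= 7.24e-9 m; 1e-9 is nano.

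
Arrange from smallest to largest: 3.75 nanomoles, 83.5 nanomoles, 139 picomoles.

139 picomoles < 3.75 nanomoles < 83.5 nanomoles

3.75 nanomoles = 0.00000000375 moles
83.5 nanomoles = 0.0000000835 moles
139 picomoles = 0.000000000139 moles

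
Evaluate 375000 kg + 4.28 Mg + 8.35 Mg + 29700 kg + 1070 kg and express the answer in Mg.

418.4 Mg

In Mg:
  375000 kg = 375000 × 10^-3 Mg = 375
  4.28 Mg → 4.28
  8.35 Mg → 8.35
  29700 kg = 29700 × 10^-3 Mg = 29.7
  1070 kg = 1070 × 10^-3 Mg = 1.07
Sum: 375 + 4.28 + 8.35 + 29.7 + 1.07 = 418.4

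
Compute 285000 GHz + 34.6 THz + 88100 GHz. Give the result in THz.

In THz:
  285000 GHz = 285000 × 10^-3 THz = 285
  34.6 THz → 34.6
  88100 GHz = 88100 × 10^-3 THz = 88.1
Sum: 285 + 34.6 + 88.1 = 407.7

407.7 THz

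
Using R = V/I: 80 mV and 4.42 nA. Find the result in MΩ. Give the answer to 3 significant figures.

18.1 MΩ

(80 × 10⁻³) / (4.42 × 10⁻⁹) = 18.1 × 10⁶ Ω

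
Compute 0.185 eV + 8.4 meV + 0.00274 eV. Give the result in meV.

196.14 meV

In meV:
  0.185 eV = 0.185e3 meV = 185
  8.4 meV → 8.4
  0.00274 eV = 0.00274e3 meV = 2.74
Sum: 185 + 8.4 + 2.74 = 196.14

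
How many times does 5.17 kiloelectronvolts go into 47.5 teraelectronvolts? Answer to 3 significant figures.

9190000000

(47.5 × 10^12) / (5.17 × 10^3) = 9.188 × 10^9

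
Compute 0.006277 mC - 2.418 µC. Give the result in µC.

In µC:
  0.006277 mC = 0.006277 × 10³ µC = 6.277
  2.418 µC → 2.418
Difference: 6.277 - 2.418 = 3.859

3.859 µC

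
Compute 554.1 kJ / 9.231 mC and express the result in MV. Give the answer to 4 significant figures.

(554.1 × 10^3) / (9.231 × 10^-3) = 60.026 × 10^6 V

60.03 MV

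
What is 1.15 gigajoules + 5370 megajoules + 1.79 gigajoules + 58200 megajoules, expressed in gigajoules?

In gigajoules:
  1.15 gigajoules → 1.15
  5370 megajoules = 5370 × 10^-3 gigajoules = 5.37
  1.79 gigajoules → 1.79
  58200 megajoules = 58200 × 10^-3 gigajoules = 58.2
Sum: 1.15 + 5.37 + 1.79 + 58.2 = 66.51

66.51 gigajoules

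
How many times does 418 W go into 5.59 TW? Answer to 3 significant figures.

(5.59 × 10^12) / (418) = 0.01337 × 10^12

13400000000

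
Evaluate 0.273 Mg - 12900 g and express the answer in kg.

260.1 kg

In kg:
  0.273 Mg = 0.273 × 10³ kg = 273
  12900 g = 12900 × 10⁻³ kg = 12.9
Difference: 273 - 12.9 = 260.1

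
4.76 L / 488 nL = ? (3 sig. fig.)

9750000

(4.76) / (488 × 10⁻⁹) = 0.009754 × 10⁹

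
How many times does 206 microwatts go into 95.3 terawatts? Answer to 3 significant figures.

(95.3e12) / (206e-6) = 0.4626e18

463000000000000000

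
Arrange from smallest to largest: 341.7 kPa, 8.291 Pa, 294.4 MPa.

341.7 kPa = 341700 Pa
8.291 Pa = 8.291 Pa
294.4 MPa = 294400000 Pa

8.291 Pa < 341.7 kPa < 294.4 MPa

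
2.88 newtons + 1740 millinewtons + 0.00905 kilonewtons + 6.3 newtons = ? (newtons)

In newtons:
  2.88 newtons → 2.88
  1740 millinewtons = 1740 × 10⁻³ newtons = 1.74
  0.00905 kilonewtons = 0.00905 × 10³ newtons = 9.05
  6.3 newtons → 6.3
Sum: 2.88 + 1.74 + 9.05 + 6.3 = 19.97

19.97 newtons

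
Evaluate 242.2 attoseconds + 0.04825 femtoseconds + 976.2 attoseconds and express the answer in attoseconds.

In attoseconds:
  242.2 attoseconds → 242.2
  0.04825 femtoseconds = 0.04825 × 10^3 attoseconds = 48.25
  976.2 attoseconds → 976.2
Sum: 242.2 + 48.25 + 976.2 = 1266.65

1266.65 attoseconds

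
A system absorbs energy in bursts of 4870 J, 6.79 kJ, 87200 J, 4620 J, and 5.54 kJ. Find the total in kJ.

In kJ:
  4870 J = 4870 × 10^-3 kJ = 4.87
  6.79 kJ → 6.79
  87200 J = 87200 × 10^-3 kJ = 87.2
  4620 J = 4620 × 10^-3 kJ = 4.62
  5.54 kJ → 5.54
Sum: 4.87 + 6.79 + 87.2 + 4.62 + 5.54 = 109.02

109.02 kJ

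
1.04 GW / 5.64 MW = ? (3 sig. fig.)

184

(1.04 × 10^9) / (5.64 × 10^6) = 0.1844 × 10^3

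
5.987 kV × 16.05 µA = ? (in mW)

96.09135 mW

5.987 × 10³ × 16.05 × 10⁻⁶ = 96.09135 × 10⁻³ W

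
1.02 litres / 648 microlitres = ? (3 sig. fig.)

(1.02) / (648e-6) = 0.001574e6

1570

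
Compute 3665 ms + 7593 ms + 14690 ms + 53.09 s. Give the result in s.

In s:
  3665 ms = 3665 × 10⁻³ s = 3.665
  7593 ms = 7593 × 10⁻³ s = 7.593
  14690 ms = 14690 × 10⁻³ s = 14.69
  53.09 s → 53.09
Sum: 3.665 + 7.593 + 14.69 + 53.09 = 79.038

79.038 s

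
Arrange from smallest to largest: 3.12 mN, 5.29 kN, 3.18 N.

3.12 mN = 0.00312 N
5.29 kN = 5290 N
3.18 N = 3.18 N

3.12 mN < 3.18 N < 5.29 kN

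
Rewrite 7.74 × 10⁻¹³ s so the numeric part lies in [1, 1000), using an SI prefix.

= 774 × 10⁻¹⁵ s; 10⁻¹⁵ is femto.

774 fs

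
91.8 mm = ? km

0.0000918 km

milli = 10⁻³, kilo = 10³; factor is 10⁻⁶.
91.8 × 10⁻⁶ = 0.0000918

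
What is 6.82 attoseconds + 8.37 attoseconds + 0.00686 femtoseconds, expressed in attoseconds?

22.05 attoseconds

In attoseconds:
  6.82 attoseconds → 6.82
  8.37 attoseconds → 8.37
  0.00686 femtoseconds = 0.00686 × 10^3 attoseconds = 6.86
Sum: 6.82 + 8.37 + 6.86 = 22.05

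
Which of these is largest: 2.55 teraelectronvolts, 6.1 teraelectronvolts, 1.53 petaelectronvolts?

1.53 petaelectronvolts

2.55 teraelectronvolts = 2550000000000 electronvolts
6.1 teraelectronvolts = 6100000000000 electronvolts
1.53 petaelectronvolts = 1530000000000000 electronvolts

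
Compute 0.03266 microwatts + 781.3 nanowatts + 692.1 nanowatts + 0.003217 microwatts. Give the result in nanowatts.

1509.277 nanowatts

In nanowatts:
  0.03266 microwatts = 0.03266 × 10³ nanowatts = 32.66
  781.3 nanowatts → 781.3
  692.1 nanowatts → 692.1
  0.003217 microwatts = 0.003217 × 10³ nanowatts = 3.217
Sum: 32.66 + 781.3 + 692.1 + 3.217 = 1509.277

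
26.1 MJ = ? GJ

mega = 10^6, giga = 10^9; factor is 10^-3.
26.1 × 10^-3 = 0.0261

0.0261 GJ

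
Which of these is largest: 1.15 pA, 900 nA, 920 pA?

900 nA

1.15 pA = 0.00000000000115 A
900 nA = 0.0000009 A
920 pA = 0.00000000092 A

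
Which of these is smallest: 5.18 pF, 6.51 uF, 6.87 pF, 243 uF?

5.18 pF

5.18 pF = 0.00000000000518 F
6.51 uF = 0.00000651 F
6.87 pF = 0.00000000000687 F
243 uF = 0.000243 F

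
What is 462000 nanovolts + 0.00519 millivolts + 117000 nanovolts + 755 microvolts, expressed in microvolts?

1339.19 microvolts

In microvolts:
  462000 nanovolts = 462000 × 10⁻³ microvolts = 462
  0.00519 millivolts = 0.00519 × 10³ microvolts = 5.19
  117000 nanovolts = 117000 × 10⁻³ microvolts = 117
  755 microvolts → 755
Sum: 462 + 5.19 + 117 + 755 = 1339.19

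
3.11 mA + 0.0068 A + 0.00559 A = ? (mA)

In mA:
  3.11 mA → 3.11
  0.0068 A = 0.0068 × 10^3 mA = 6.8
  0.00559 A = 0.00559 × 10^3 mA = 5.59
Sum: 3.11 + 6.8 + 5.59 = 15.5

15.5 mA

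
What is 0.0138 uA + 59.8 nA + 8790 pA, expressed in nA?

82.39 nA

In nA:
  0.0138 uA = 0.0138 × 10^3 nA = 13.8
  59.8 nA → 59.8
  8790 pA = 8790 × 10^-3 nA = 8.79
Sum: 13.8 + 59.8 + 8.79 = 82.39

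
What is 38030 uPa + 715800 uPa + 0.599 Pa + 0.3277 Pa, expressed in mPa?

In mPa:
  38030 uPa = 38030 × 10^-3 mPa = 38.03
  715800 uPa = 715800 × 10^-3 mPa = 715.8
  0.599 Pa = 0.599 × 10^3 mPa = 599
  0.3277 Pa = 0.3277 × 10^3 mPa = 327.7
Sum: 38.03 + 715.8 + 599 + 327.7 = 1680.53

1680.53 mPa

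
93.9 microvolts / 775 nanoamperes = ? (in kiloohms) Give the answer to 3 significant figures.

(93.9 × 10^-6) / (775 × 10^-9) = 0.12116 × 10^3 Ω

0.121 kiloohms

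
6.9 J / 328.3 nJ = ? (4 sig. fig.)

(6.9) / (328.3e-9) = 0.021017e9

21020000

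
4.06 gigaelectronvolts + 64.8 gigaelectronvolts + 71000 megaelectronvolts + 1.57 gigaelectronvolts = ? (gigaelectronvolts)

141.43 gigaelectronvolts

In gigaelectronvolts:
  4.06 gigaelectronvolts → 4.06
  64.8 gigaelectronvolts → 64.8
  71000 megaelectronvolts = 71000 × 10⁻³ gigaelectronvolts = 71
  1.57 gigaelectronvolts → 1.57
Sum: 4.06 + 64.8 + 71 + 1.57 = 141.43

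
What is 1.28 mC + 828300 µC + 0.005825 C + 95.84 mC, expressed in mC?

931.245 mC

In mC:
  1.28 mC → 1.28
  828300 µC = 828300 × 10^-3 mC = 828.3
  0.005825 C = 0.005825 × 10^3 mC = 5.825
  95.84 mC → 95.84
Sum: 1.28 + 828.3 + 5.825 + 95.84 = 931.245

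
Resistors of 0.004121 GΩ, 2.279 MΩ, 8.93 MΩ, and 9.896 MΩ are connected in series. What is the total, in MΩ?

In MΩ:
  0.004121 GΩ = 0.004121e3 MΩ = 4.121
  2.279 MΩ → 2.279
  8.93 MΩ → 8.93
  9.896 MΩ → 9.896
Sum: 4.121 + 2.279 + 8.93 + 9.896 = 25.226

25.226 MΩ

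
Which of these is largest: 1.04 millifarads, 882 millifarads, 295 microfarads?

1.04 millifarads = 0.00104 farads
882 millifarads = 0.882 farads
295 microfarads = 0.000295 farads

882 millifarads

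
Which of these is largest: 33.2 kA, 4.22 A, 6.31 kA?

33.2 kA

33.2 kA = 33200 A
4.22 A = 4.22 A
6.31 kA = 6310 A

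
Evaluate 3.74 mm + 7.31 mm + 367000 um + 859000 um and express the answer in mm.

1237.05 mm

In mm:
  3.74 mm → 3.74
  7.31 mm → 7.31
  367000 um = 367000 × 10⁻³ mm = 367
  859000 um = 859000 × 10⁻³ mm = 859
Sum: 3.74 + 7.31 + 367 + 859 = 1237.05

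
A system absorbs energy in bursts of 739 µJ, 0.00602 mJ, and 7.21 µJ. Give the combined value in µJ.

In µJ:
  739 µJ → 739
  0.00602 mJ = 0.00602 × 10^3 µJ = 6.02
  7.21 µJ → 7.21
Sum: 739 + 6.02 + 7.21 = 752.23

752.23 µJ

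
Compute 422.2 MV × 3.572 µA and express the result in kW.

422.2e6 × 3.572e-6 = 1508.0984 W

1.5080984 kW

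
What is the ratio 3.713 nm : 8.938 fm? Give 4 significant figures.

415400

(3.713 × 10^-9) / (8.938 × 10^-15) = 0.41542 × 10^6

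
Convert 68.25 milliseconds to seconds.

milli = 10^-3, (no prefix) = 10^0; factor is 10^-3.
68.25 × 10^-3 = 0.06825

0.06825 seconds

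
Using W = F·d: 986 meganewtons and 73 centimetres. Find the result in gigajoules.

0.71978 gigajoules

986 × 10⁶ × 73 × 10⁻² = 71978 × 10⁴ J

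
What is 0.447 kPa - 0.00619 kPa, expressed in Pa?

In Pa:
  0.447 kPa = 0.447 × 10³ Pa = 447
  0.00619 kPa = 0.00619 × 10³ Pa = 6.19
Difference: 447 - 6.19 = 440.81

440.81 Pa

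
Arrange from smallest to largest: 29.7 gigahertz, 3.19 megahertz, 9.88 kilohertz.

29.7 gigahertz = 29700000000 hertz
3.19 megahertz = 3190000 hertz
9.88 kilohertz = 9880 hertz

9.88 kilohertz < 3.19 megahertz < 29.7 gigahertz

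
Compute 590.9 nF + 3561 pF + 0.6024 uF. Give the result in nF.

1196.861 nF

In nF:
  590.9 nF → 590.9
  3561 pF = 3561e-3 nF = 3.561
  0.6024 uF = 0.6024e3 nF = 602.4
Sum: 590.9 + 3.561 + 602.4 = 1196.861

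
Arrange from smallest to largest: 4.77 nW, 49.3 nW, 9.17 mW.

4.77 nW < 49.3 nW < 9.17 mW

4.77 nW = 0.00000000477 W
49.3 nW = 0.0000000493 W
9.17 mW = 0.00917 W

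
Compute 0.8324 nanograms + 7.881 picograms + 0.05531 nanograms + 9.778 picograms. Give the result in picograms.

In picograms:
  0.8324 nanograms = 0.8324e3 picograms = 832.4
  7.881 picograms → 7.881
  0.05531 nanograms = 0.05531e3 picograms = 55.31
  9.778 picograms → 9.778
Sum: 832.4 + 7.881 + 55.31 + 9.778 = 905.369

905.369 picograms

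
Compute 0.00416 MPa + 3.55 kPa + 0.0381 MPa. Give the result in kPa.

In kPa:
  0.00416 MPa = 0.00416 × 10^3 kPa = 4.16
  3.55 kPa → 3.55
  0.0381 MPa = 0.0381 × 10^3 kPa = 38.1
Sum: 4.16 + 3.55 + 38.1 = 45.81

45.81 kPa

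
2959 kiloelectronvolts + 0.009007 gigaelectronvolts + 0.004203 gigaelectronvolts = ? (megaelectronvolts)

In megaelectronvolts:
  2959 kiloelectronvolts = 2959 × 10^-3 megaelectronvolts = 2.959
  0.009007 gigaelectronvolts = 0.009007 × 10^3 megaelectronvolts = 9.007
  0.004203 gigaelectronvolts = 0.004203 × 10^3 megaelectronvolts = 4.203
Sum: 2.959 + 9.007 + 4.203 = 16.169

16.169 megaelectronvolts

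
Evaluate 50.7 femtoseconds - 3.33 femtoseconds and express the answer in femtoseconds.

47.37 femtoseconds

In femtoseconds:
  50.7 femtoseconds → 50.7
  3.33 femtoseconds → 3.33
Difference: 50.7 - 3.33 = 47.37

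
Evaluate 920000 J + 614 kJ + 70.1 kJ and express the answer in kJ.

In kJ:
  920000 J = 920000 × 10^-3 kJ = 920
  614 kJ → 614
  70.1 kJ → 70.1
Sum: 920 + 614 + 70.1 = 1604.1

1604.1 kJ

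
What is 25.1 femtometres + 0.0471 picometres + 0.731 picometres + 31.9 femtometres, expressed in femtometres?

In femtometres:
  25.1 femtometres → 25.1
  0.0471 picometres = 0.0471 × 10³ femtometres = 47.1
  0.731 picometres = 0.731 × 10³ femtometres = 731
  31.9 femtometres → 31.9
Sum: 25.1 + 47.1 + 731 + 31.9 = 835.1

835.1 femtometres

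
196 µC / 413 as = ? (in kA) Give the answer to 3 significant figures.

475000000 kA

(196e-6) / (413e-18) = 0.47458e12 A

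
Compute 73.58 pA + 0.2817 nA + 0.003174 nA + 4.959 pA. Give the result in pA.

363.413 pA

In pA:
  73.58 pA → 73.58
  0.2817 nA = 0.2817 × 10³ pA = 281.7
  0.003174 nA = 0.003174 × 10³ pA = 3.174
  4.959 pA → 4.959
Sum: 73.58 + 281.7 + 3.174 + 4.959 = 363.413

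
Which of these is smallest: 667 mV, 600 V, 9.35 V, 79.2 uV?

79.2 uV

667 mV = 0.667 V
600 V = 600 V
9.35 V = 9.35 V
79.2 uV = 0.0000792 V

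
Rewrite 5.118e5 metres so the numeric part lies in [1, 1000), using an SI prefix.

= 511.8e3 metres; 1e3 is kilo.

511.8 kilometres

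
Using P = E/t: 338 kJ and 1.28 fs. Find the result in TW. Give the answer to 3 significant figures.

264000000 TW

(338 × 10³) / (1.28 × 10⁻¹⁵) = 264.06 × 10¹⁸ W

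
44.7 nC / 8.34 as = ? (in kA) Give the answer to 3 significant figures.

(44.7 × 10⁻⁹) / (8.34 × 10⁻¹⁸) = 5.3597 × 10⁹ A

5360000 kA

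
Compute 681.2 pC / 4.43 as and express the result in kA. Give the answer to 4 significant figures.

153800 kA

(681.2e-12) / (4.43e-18) = 153.77e6 A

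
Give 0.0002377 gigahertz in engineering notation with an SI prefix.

237.7 kilohertz

= 237.7e3 hertz; 1e3 is kilo.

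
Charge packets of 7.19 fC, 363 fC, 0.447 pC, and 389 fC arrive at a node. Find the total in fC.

In fC:
  7.19 fC → 7.19
  363 fC → 363
  0.447 pC = 0.447 × 10³ fC = 447
  389 fC → 389
Sum: 7.19 + 363 + 447 + 389 = 1206.19

1206.19 fC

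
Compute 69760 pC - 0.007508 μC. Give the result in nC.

62.252 nC

In nC:
  69760 pC = 69760 × 10⁻³ nC = 69.76
  0.007508 μC = 0.007508 × 10³ nC = 7.508
Difference: 69.76 - 7.508 = 62.252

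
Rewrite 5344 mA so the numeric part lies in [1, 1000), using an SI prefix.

5.344 A

= 5.344 A; mantissa already in [1, 1000).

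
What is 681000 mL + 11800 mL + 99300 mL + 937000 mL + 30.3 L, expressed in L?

In L:
  681000 mL = 681000 × 10^-3 L = 681
  11800 mL = 11800 × 10^-3 L = 11.8
  99300 mL = 99300 × 10^-3 L = 99.3
  937000 mL = 937000 × 10^-3 L = 937
  30.3 L → 30.3
Sum: 681 + 11.8 + 99.3 + 937 + 30.3 = 1759.4

1759.4 L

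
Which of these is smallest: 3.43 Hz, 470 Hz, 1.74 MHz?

3.43 Hz = 3.43 Hz
470 Hz = 470 Hz
1.74 MHz = 1740000 Hz

3.43 Hz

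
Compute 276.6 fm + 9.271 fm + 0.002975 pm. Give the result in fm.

In fm:
  276.6 fm → 276.6
  9.271 fm → 9.271
  0.002975 pm = 0.002975 × 10^3 fm = 2.975
Sum: 276.6 + 9.271 + 2.975 = 288.846

288.846 fm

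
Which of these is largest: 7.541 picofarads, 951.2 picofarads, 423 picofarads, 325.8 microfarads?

7.541 picofarads = 0.000000000007541 farads
951.2 picofarads = 0.0000000009512 farads
423 picofarads = 0.000000000423 farads
325.8 microfarads = 0.0003258 farads

325.8 microfarads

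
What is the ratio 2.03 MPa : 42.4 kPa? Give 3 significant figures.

(2.03 × 10⁶) / (42.4 × 10³) = 0.04788 × 10³

47.9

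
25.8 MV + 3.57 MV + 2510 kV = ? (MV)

In MV:
  25.8 MV → 25.8
  3.57 MV → 3.57
  2510 kV = 2510e-3 MV = 2.51
Sum: 25.8 + 3.57 + 2.51 = 31.88

31.88 MV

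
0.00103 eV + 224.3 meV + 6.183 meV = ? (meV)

231.513 meV

In meV:
  0.00103 eV = 0.00103 × 10^3 meV = 1.03
  224.3 meV → 224.3
  6.183 meV → 6.183
Sum: 1.03 + 224.3 + 6.183 = 231.513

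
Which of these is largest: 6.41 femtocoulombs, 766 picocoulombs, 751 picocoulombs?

6.41 femtocoulombs = 0.00000000000000641 coulombs
766 picocoulombs = 0.000000000766 coulombs
751 picocoulombs = 0.000000000751 coulombs

766 picocoulombs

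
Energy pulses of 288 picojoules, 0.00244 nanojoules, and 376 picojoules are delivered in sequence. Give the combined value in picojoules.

666.44 picojoules

In picojoules:
  288 picojoules → 288
  0.00244 nanojoules = 0.00244 × 10^3 picojoules = 2.44
  376 picojoules → 376
Sum: 288 + 2.44 + 376 = 666.44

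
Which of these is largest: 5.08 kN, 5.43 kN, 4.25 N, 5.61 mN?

5.43 kN

5.08 kN = 5080 N
5.43 kN = 5430 N
4.25 N = 4.25 N
5.61 mN = 0.00561 N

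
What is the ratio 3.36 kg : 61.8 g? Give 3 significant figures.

(3.36e3) / (61.8) = 0.05437e3

54.4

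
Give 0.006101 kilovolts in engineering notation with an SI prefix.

6.101 volts

= 6.101 volts; mantissa already in [1, 1000).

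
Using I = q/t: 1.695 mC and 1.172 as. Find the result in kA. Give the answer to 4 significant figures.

1446000000000 kA

(1.695 × 10^-3) / (1.172 × 10^-18) = 1.44625 × 10^15 A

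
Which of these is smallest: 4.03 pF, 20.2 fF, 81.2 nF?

20.2 fF

4.03 pF = 0.00000000000403 F
20.2 fF = 0.0000000000000202 F
81.2 nF = 0.0000000812 F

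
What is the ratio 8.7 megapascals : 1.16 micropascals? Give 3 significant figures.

(8.7 × 10^6) / (1.16 × 10^-6) = 7.5 × 10^12

7500000000000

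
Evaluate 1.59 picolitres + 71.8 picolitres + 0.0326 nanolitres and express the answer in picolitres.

In picolitres:
  1.59 picolitres → 1.59
  71.8 picolitres → 71.8
  0.0326 nanolitres = 0.0326e3 picolitres = 32.6
Sum: 1.59 + 71.8 + 32.6 = 105.99

105.99 picolitres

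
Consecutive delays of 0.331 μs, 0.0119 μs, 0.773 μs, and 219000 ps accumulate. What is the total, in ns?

1334.9 ns

In ns:
  0.331 μs = 0.331 × 10^3 ns = 331
  0.0119 μs = 0.0119 × 10^3 ns = 11.9
  0.773 μs = 0.773 × 10^3 ns = 773
  219000 ps = 219000 × 10^-3 ns = 219
Sum: 331 + 11.9 + 773 + 219 = 1334.9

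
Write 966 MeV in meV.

966000000000 meV

mega = 1e6, milli = 1e-3; factor is 1e9.
966 × 1e9 = 966000000000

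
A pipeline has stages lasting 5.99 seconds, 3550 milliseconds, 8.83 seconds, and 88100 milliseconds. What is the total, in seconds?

106.47 seconds

In seconds:
  5.99 seconds → 5.99
  3550 milliseconds = 3550 × 10^-3 seconds = 3.55
  8.83 seconds → 8.83
  88100 milliseconds = 88100 × 10^-3 seconds = 88.1
Sum: 5.99 + 3.55 + 8.83 + 88.1 = 106.47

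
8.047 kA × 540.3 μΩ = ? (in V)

8.047 × 10³ × 540.3 × 10⁻⁶ = 4347.7941 × 10⁻³ V

4.3477941 V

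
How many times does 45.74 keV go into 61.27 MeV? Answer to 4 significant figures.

(61.27 × 10⁶) / (45.74 × 10³) = 1.3395 × 10³

1340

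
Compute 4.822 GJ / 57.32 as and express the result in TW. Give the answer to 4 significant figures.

84120000000000 TW

(4.822 × 10⁹) / (57.32 × 10⁻¹⁸) = 0.0841242 × 10²⁷ W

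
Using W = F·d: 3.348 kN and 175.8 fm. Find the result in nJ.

3.348e3 × 175.8e-15 = 588.5784e-12 J

0.5885784 nJ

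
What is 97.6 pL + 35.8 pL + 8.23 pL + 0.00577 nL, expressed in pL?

In pL:
  97.6 pL → 97.6
  35.8 pL → 35.8
  8.23 pL → 8.23
  0.00577 nL = 0.00577 × 10^3 pL = 5.77
Sum: 97.6 + 35.8 + 8.23 + 5.77 = 147.4

147.4 pL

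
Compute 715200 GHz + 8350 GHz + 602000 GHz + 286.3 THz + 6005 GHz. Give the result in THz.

In THz:
  715200 GHz = 715200 × 10⁻³ THz = 715.2
  8350 GHz = 8350 × 10⁻³ THz = 8.35
  602000 GHz = 602000 × 10⁻³ THz = 602
  286.3 THz → 286.3
  6005 GHz = 6005 × 10⁻³ THz = 6.005
Sum: 715.2 + 8.35 + 602 + 286.3 + 6.005 = 1617.855

1617.855 THz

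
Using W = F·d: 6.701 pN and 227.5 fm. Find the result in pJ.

0.0000000000015244775 pJ

6.701 × 10⁻¹² × 227.5 × 10⁻¹⁵ = 1524.4775 × 10⁻²⁷ J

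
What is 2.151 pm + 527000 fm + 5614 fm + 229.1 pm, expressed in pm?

763.865 pm

In pm:
  2.151 pm → 2.151
  527000 fm = 527000 × 10⁻³ pm = 527
  5614 fm = 5614 × 10⁻³ pm = 5.614
  229.1 pm → 229.1
Sum: 2.151 + 527 + 5.614 + 229.1 = 763.865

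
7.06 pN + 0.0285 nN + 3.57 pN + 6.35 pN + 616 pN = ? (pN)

In pN:
  7.06 pN → 7.06
  0.0285 nN = 0.0285 × 10^3 pN = 28.5
  3.57 pN → 3.57
  6.35 pN → 6.35
  616 pN → 616
Sum: 7.06 + 28.5 + 3.57 + 6.35 + 616 = 661.48

661.48 pN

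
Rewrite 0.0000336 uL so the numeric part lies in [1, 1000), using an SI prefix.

33.6 pL

= 33.6 × 10^-12 L; 10^-12 is pico.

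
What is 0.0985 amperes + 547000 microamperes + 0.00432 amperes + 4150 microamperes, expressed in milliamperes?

653.97 milliamperes

In milliamperes:
  0.0985 amperes = 0.0985 × 10^3 milliamperes = 98.5
  547000 microamperes = 547000 × 10^-3 milliamperes = 547
  0.00432 amperes = 0.00432 × 10^3 milliamperes = 4.32
  4150 microamperes = 4150 × 10^-3 milliamperes = 4.15
Sum: 98.5 + 547 + 4.32 + 4.15 = 653.97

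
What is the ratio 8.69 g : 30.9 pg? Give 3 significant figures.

281000000000

(8.69) / (30.9 × 10^-12) = 0.2812 × 10^12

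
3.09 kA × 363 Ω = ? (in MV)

3.09 × 10³ × 363 = 1121.67 × 10³ V

1.12167 MV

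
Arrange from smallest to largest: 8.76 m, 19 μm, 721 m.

8.76 m = 8.76 m
19 μm = 0.000019 m
721 m = 721 m

19 μm < 8.76 m < 721 m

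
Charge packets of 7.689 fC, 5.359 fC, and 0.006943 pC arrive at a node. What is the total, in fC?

In fC:
  7.689 fC → 7.689
  5.359 fC → 5.359
  0.006943 pC = 0.006943 × 10³ fC = 6.943
Sum: 7.689 + 5.359 + 6.943 = 19.991

19.991 fC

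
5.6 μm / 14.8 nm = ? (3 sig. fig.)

378

(5.6 × 10⁻⁶) / (14.8 × 10⁻⁹) = 0.3784 × 10³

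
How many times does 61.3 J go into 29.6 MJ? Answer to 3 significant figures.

(29.6 × 10⁶) / (61.3) = 0.4829 × 10⁶

483000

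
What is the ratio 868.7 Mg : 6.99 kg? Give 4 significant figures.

(868.7 × 10⁶) / (6.99 × 10³) = 124.28 × 10³

124300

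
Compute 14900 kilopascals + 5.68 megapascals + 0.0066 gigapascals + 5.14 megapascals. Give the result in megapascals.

32.32 megapascals

In megapascals:
  14900 kilopascals = 14900 × 10⁻³ megapascals = 14.9
  5.68 megapascals → 5.68
  0.0066 gigapascals = 0.0066 × 10³ megapascals = 6.6
  5.14 megapascals → 5.14
Sum: 14.9 + 5.68 + 6.6 + 5.14 = 32.32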